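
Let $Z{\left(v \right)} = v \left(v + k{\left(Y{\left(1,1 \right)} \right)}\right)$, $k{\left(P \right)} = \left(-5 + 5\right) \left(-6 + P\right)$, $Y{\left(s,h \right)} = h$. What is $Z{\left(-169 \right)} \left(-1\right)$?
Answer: $-28561$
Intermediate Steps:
$k{\left(P \right)} = 0$ ($k{\left(P \right)} = 0 \left(-6 + P\right) = 0$)
$Z{\left(v \right)} = v^{2}$ ($Z{\left(v \right)} = v \left(v + 0\right) = v v = v^{2}$)
$Z{\left(-169 \right)} \left(-1\right) = \left(-169\right)^{2} \left(-1\right) = 28561 \left(-1\right) = -28561$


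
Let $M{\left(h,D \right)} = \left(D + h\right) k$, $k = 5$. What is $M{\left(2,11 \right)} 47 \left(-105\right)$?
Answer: $-320775$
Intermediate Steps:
$M{\left(h,D \right)} = 5 D + 5 h$ ($M{\left(h,D \right)} = \left(D + h\right) 5 = 5 D + 5 h$)
$M{\left(2,11 \right)} 47 \left(-105\right) = \left(5 \cdot 11 + 5 \cdot 2\right) 47 \left(-105\right) = \left(55 + 10\right) 47 \left(-105\right) = 65 \cdot 47 \left(-105\right) = 3055 \left(-105\right) = -320775$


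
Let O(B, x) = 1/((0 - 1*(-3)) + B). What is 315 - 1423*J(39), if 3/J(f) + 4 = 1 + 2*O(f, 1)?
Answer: 109179/62 ≈ 1761.0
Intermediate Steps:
O(B, x) = 1/(3 + B) (O(B, x) = 1/((0 + 3) + B) = 1/(3 + B))
J(f) = 3/(-3 + 2/(3 + f)) (J(f) = 3/(-4 + (1 + 2/(3 + f))) = 3/(-3 + 2/(3 + f)))
315 - 1423*J(39) = 315 - 4269*(-3 - 1*39)/(7 + 3*39) = 315 - 4269*(-3 - 39)/(7 + 117) = 315 - 4269*(-42)/124 = 315 - 1423*(-63/62) = 315 + 89649/62 = 109179/62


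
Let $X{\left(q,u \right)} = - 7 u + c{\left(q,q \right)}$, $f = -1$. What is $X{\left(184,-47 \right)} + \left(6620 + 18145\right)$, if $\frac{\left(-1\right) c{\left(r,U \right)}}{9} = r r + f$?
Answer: $-279601$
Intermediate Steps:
$c{\left(r,U \right)} = 9 - 9 r^{2}$ ($c{\left(r,U \right)} = - 9 \left(r r - 1\right) = - 9 \left(r^{2} - 1\right) = - 9 \left(-1 + r^{2}\right) = 9 - 9 r^{2}$)
$X{\left(q,u \right)} = 9 - 9 q^{2} - 7 u$ ($X{\left(q,u \right)} = - 7 u - \left(-9 + 9 q^{2}\right) = 9 - 9 q^{2} - 7 u$)
$X{\left(184,-47 \right)} + \left(6620 + 18145\right) = \left(9 - 9 \cdot 184^{2} - -329\right) + \left(6620 + 18145\right) = \left(9 - 304704 + 329\right) + 24765 = -304366 + 24765 = -279601$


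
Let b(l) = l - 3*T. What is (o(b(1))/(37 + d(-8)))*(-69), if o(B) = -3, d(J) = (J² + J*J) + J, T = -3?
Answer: 207/157 ≈ 1.3185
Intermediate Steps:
b(l) = 9 + l (b(l) = l - 3*(-3) = l + 9 = 9 + l)
d(J) = J + 2*J² (d(J) = (J² + J²) + J = 2*J² + J = J + 2*J²)
(o(b(1))/(37 + d(-8)))*(-69) = -3/(37 - 8*(1 + 2*(-8)))*(-69) = -3/(37 - 8*(1 - 16))*(-69) = -3/(37 - 8*(-15))*(-69) = -3/(37 + 120)*(-69) = -3/157*(-69) = 207/157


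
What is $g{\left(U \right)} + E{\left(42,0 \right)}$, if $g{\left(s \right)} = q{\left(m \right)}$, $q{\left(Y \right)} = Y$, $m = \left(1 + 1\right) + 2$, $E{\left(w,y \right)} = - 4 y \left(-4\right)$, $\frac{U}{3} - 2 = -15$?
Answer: $4$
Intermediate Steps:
$U = -39$ ($U = 6 + 3 \left(-15\right) = 6 - 45 = -39$)
$E{\left(w,y \right)} = 16 y$
$m = 4$ ($m = 2 + 2 = 4$)
$g{\left(s \right)} = 4$
$g{\left(U \right)} + E{\left(42,0 \right)} = 4 + 16 \cdot 0 = 4 + 0 = 4$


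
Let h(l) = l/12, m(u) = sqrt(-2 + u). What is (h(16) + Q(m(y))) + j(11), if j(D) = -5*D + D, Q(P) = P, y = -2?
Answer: -128/3 + 2*I ≈ -42.667 + 2.0*I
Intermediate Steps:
h(l) = l/12 (h(l) = l*(1/12) = l/12)
j(D) = -4*D
(h(16) + Q(m(y))) + j(11) = ((1/12)*16 + sqrt(-2 - 2)) - 4*11 = (4/3 + sqrt(-4)) - 44 = (4/3 + 2*I) - 44 = -128/3 + 2*I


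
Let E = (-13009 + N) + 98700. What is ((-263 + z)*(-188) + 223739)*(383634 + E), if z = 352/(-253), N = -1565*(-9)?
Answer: 3040274257250/23 ≈ 1.3219e+11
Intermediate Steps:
N = 14085
z = -32/23 (z = 352*(-1/253) = -32/23 ≈ -1.3913)
E = 99776 (E = (-13009 + 14085) + 98700 = 1076 + 98700 = 99776)
((-263 + z)*(-188) + 223739)*(383634 + E) = ((-263 - 32/23)*(-188) + 223739)*(383634 + 99776) = (-6081/23*(-188) + 223739)*483410 = (1143228/23 + 223739)*483410 = (6289225/23)*483410 = 3040274257250/23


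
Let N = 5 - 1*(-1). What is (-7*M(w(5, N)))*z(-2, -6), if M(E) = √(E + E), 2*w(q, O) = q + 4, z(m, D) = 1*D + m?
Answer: 168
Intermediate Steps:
z(m, D) = D + m
N = 6 (N = 5 + 1 = 6)
w(q, O) = 2 + q/2 (w(q, O) = (q + 4)/2 = (4 + q)/2 = 2 + q/2)
M(E) = √2*√E (M(E) = √(2*E) = √2*√E)
(-7*M(w(5, N)))*z(-2, -6) = (-7*√2*√(2 + (½)*5))*(-6 - 2) = -7*√2*√(2 + 5/2)*(-8) = -7*√2*√(9/2)*(-8) = -7*√2*3*√2/2*(-8) = -7*3*(-8) = -21*(-8) = 168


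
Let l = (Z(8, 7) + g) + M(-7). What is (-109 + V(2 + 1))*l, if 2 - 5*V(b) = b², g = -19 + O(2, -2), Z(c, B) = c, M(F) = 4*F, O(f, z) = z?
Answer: 22632/5 ≈ 4526.4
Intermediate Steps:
g = -21 (g = -19 - 2 = -21)
l = -41 (l = (8 - 21) + 4*(-7) = -13 - 28 = -41)
V(b) = ⅖ - b²/5
(-109 + V(2 + 1))*l = (-109 + (⅖ - (2 + 1)²/5))*(-41) = (-109 + (⅖ - ⅕*3²))*(-41) = (-109 + (⅖ - ⅕*9))*(-41) = (-109 + (⅖ - 9/5))*(-41) = (-109 - 7/5)*(-41) = -552/5*(-41) = 22632/5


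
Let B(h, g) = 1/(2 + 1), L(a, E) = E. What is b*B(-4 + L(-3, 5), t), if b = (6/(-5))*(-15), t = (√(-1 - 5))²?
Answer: 6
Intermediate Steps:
t = -6 (t = (√(-6))² = (I*√6)² = -6)
B(h, g) = ⅓ (B(h, g) = 1/3 = ⅓)
b = 18 (b = (6*(-⅕))*(-15) = -6/5*(-15) = 18)
b*B(-4 + L(-3, 5), t) = 18*(⅓) = 6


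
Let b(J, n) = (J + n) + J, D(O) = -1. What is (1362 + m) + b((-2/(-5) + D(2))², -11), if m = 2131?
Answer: 87068/25 ≈ 3482.7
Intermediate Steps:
b(J, n) = n + 2*J
(1362 + m) + b((-2/(-5) + D(2))², -11) = (1362 + 2131) + (-11 + 2*(-2/(-5) - 1)²) = 3493 + (-11 + 2*(-2*(-⅕) - 1)²) = 3493 + (-11 + 2*(⅖ - 1)²) = 3493 + (-11 + 2*(-⅗)²) = 3493 + (-11 + 2*(9/25)) = 3493 + (-11 + 18/25) = 3493 - 257/25 = 87068/25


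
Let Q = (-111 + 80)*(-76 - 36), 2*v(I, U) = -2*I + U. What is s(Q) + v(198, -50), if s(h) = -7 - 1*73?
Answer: -303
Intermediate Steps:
v(I, U) = U/2 - I (v(I, U) = (-2*I + U)/2 = (U - 2*I)/2 = U/2 - I)
Q = 3472 (Q = -31*(-112) = 3472)
s(h) = -80 (s(h) = -7 - 73 = -80)
s(Q) + v(198, -50) = -80 + ((1/2)*(-50) - 1*198) = -80 + (-25 - 198) = -80 - 223 = -303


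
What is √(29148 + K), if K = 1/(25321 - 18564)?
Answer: √1330811671009/6757 ≈ 170.73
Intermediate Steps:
K = 1/6757 ≈ 0.00014799
√(29148 + K) = √(29148 + 1/6757) = √(196953037/6757) = √1330811671009/6757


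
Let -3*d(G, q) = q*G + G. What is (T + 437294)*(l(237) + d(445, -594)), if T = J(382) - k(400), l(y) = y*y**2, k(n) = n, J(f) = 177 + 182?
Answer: 5859196613044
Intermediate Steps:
d(G, q) = -G/3 - G*q/3 (d(G, q) = -(q*G + G)/3 = -(G*q + G)/3 = -(G + G*q)/3 = -G/3 - G*q/3)
J(f) = 359
l(y) = y**3
T = -41 (T = 359 - 1*400 = 359 - 400 = -41)
(T + 437294)*(l(237) + d(445, -594)) = (-41 + 437294)*(237**3 - 1/3*445*(1 - 594)) = 437253*(13312053 - 1/3*445*(-593)) = 437253*(13312053 + 263885/3) = 437253*(40200044/3) = 5859196613044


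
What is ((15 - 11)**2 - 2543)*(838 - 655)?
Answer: -462441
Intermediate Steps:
((15 - 11)**2 - 2543)*(838 - 655) = (4**2 - 2543)*183 = (16 - 2543)*183 = -2527*183 = -462441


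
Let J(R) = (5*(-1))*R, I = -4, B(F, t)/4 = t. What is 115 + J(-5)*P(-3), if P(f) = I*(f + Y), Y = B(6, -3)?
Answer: 1615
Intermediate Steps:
B(F, t) = 4*t
Y = -12 (Y = 4*(-3) = -12)
P(f) = 48 - 4*f (P(f) = -4*(f - 12) = -4*(-12 + f) = 48 - 4*f)
J(R) = -5*R
115 + J(-5)*P(-3) = 115 + (-5*(-5))*(48 - 4*(-3)) = 115 + 25*(48 + 12) = 115 + 25*60 = 115 + 1500 = 1615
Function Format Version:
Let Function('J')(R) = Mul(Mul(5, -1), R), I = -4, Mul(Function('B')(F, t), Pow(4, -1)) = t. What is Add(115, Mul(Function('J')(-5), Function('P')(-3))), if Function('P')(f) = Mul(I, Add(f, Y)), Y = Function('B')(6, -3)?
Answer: 1615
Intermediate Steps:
Function('B')(F, t) = Mul(4, t)
Y = -12 (Y = Mul(4, -3) = -12)
Function('P')(f) = Add(48, Mul(-4, f)) (Function('P')(f) = Mul(-4, Add(f, -12)) = Mul(-4, Add(-12, f)) = Add(48, Mul(-4, f)))
Function('J')(R) = Mul(-5, R)
Add(115, Mul(Function('J')(-5), Function('P')(-3))) = Add(115, Mul(Mul(-5, -5), Add(48, Mul(-4, -3)))) = Add(115, Mul(25, Add(48, 12))) = Add(115, Mul(25, 60)) = Add(115, 1500) = 1615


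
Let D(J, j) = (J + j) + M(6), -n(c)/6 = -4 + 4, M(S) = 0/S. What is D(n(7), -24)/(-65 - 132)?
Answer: 24/197 ≈ 0.12183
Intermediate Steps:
M(S) = 0
n(c) = 0 (n(c) = -6*(-4 + 4) = -6*0 = 0)
D(J, j) = J + j (D(J, j) = (J + j) + 0 = J + j)
D(n(7), -24)/(-65 - 132) = (0 - 24)/(-65 - 132) = -24/(-197) = -24*(-1/197) = 24/197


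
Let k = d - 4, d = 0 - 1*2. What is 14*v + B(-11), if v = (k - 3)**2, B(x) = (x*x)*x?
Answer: -197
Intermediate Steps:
d = -2 (d = 0 - 2 = -2)
k = -6 (k = -2 - 4 = -6)
B(x) = x**3 (B(x) = x**2*x = x**3)
v = 81 (v = (-6 - 3)**2 = (-9)**2 = 81)
14*v + B(-11) = 14*81 + (-11)**3 = 1134 - 1331 = -197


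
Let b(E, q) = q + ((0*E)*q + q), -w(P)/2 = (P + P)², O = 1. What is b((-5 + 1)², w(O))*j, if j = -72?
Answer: 1152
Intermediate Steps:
w(P) = -8*P² (w(P) = -2*(P + P)² = -2*4*P² = -8*P²)
b(E, q) = 2*q (b(E, q) = q + (0*q + q) = q + (0 + q) = q + q = 2*q)
b((-5 + 1)², w(O))*j = (2*(-8*1²))*(-72) = (2*(-8*1))*(-72) = (2*(-8))*(-72) = -16*(-72) = 1152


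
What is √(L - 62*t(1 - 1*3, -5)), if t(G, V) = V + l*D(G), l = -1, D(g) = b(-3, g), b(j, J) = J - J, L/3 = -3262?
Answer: 2*I*√2369 ≈ 97.345*I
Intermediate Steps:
L = -9786 (L = 3*(-3262) = -9786)
b(j, J) = 0
D(g) = 0
t(G, V) = V (t(G, V) = V - 1*0 = V + 0 = V)
√(L - 62*t(1 - 1*3, -5)) = √(-9786 - 62*(-5)) = √(-9786 + 310) = √(-9476) = 2*I*√2369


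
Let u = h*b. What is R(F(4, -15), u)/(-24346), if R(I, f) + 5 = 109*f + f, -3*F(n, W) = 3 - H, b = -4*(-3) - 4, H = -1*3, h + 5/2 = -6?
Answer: 7485/24346 ≈ 0.30744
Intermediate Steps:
h = -17/2 (h = -5/2 - 6 = -17/2 ≈ -8.5000)
H = -3
b = 8 (b = 12 - 4 = 8)
F(n, W) = -2 (F(n, W) = -(3 - 1*(-3))/3 = -(3 + 3)/3 = -⅓*6 = -2)
u = -68 (u = -17/2*8 = -68)
R(I, f) = -5 + 110*f (R(I, f) = -5 + (109*f + f) = -5 + 110*f)
R(F(4, -15), u)/(-24346) = (-5 + 110*(-68))/(-24346) = (-5 - 7480)*(-1/24346) = -7485*(-1/24346) = 7485/24346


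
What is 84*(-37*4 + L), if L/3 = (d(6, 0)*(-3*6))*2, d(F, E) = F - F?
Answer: -12432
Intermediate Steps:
d(F, E) = 0
L = 0 (L = 3*((0*(-3*6))*2) = 3*((0*(-18))*2) = 3*(0*2) = 3*0 = 0)
84*(-37*4 + L) = 84*(-37*4 + 0) = 84*(-148 + 0) = 84*(-148) = -12432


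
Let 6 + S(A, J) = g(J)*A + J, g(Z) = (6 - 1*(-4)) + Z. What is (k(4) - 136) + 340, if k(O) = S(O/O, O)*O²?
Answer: 396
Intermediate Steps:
g(Z) = 10 + Z (g(Z) = (6 + 4) + Z = 10 + Z)
S(A, J) = -6 + J + A*(10 + J) (S(A, J) = -6 + ((10 + J)*A + J) = -6 + (A*(10 + J) + J) = -6 + (J + A*(10 + J)) = -6 + J + A*(10 + J))
k(O) = O²*(4 + 2*O) (k(O) = (-6 + O + (O/O)*(10 + O))*O² = (-6 + O + 1*(10 + O))*O² = (-6 + O + (10 + O))*O² = (4 + 2*O)*O² = O²*(4 + 2*O))
(k(4) - 136) + 340 = (2*4²*(2 + 4) - 136) + 340 = (2*16*6 - 136) + 340 = (192 - 136) + 340 = 56 + 340 = 396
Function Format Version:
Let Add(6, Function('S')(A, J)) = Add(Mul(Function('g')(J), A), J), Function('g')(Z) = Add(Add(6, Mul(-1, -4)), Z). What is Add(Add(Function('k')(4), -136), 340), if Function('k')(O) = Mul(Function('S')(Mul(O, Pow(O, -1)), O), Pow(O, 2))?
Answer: 396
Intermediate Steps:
Function('g')(Z) = Add(10, Z) (Function('g')(Z) = Add(Add(6, 4), Z) = Add(10, Z))
Function('S')(A, J) = Add(-6, J, Mul(A, Add(10, J))) (Function('S')(A, J) = Add(-6, Add(Mul(Add(10, J), A), J)) = Add(-6, Add(Mul(A, Add(10, J)), J)) = Add(-6, Add(J, Mul(A, Add(10, J)))) = Add(-6, J, Mul(A, Add(10, J))))
Function('k')(O) = Mul(Pow(O, 2), Add(4, Mul(2, O))) (Function('k')(O) = Mul(Add(-6, O, Mul(Mul(O, Pow(O, -1)), Add(10, O))), Pow(O, 2)) = Mul(Add(-6, O, Mul(1, Add(10, O))), Pow(O, 2)) = Mul(Add(-6, O, Add(10, O)), Pow(O, 2)) = Mul(Add(4, Mul(2, O)), Pow(O, 2)) = Mul(Pow(O, 2), Add(4, Mul(2, O))))
Add(Add(Function('k')(4), -136), 340) = Add(Add(Mul(2, Pow(4, 2), Add(2, 4)), -136), 340) = Add(Add(Mul(2, 16, 6), -136), 340) = Add(Add(192, -136), 340) = Add(56, 340) = 396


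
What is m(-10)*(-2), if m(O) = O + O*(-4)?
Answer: -60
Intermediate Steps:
m(O) = -3*O (m(O) = O - 4*O = -3*O)
m(-10)*(-2) = -3*(-10)*(-2) = 30*(-2) = -60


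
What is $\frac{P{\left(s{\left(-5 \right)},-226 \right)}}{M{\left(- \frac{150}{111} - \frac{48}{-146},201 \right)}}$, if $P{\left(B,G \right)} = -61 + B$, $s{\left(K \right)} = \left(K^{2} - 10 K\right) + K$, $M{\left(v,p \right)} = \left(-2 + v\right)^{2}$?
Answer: $\frac{65658609}{66650896} \approx 0.98511$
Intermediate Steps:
$s{\left(K \right)} = K^{2} - 9 K$
$\frac{P{\left(s{\left(-5 \right)},-226 \right)}}{M{\left(- \frac{150}{111} - \frac{48}{-146},201 \right)}} = \frac{-61 - 5 \left(-9 - 5\right)}{\left(-2 - \left(- \frac{24}{73} + \frac{50}{37}\right)\right)^{2}} = \frac{-61 - -70}{\left(-2 - \frac{2762}{2701}\right)^{2}} = \frac{-61 + 70}{\left(-2 + \left(- \frac{50}{37} + \frac{24}{73}\right)\right)^{2}} = \frac{9}{\left(-2 - \frac{2762}{2701}\right)^{2}} = \frac{9}{\left(- \frac{8164}{2701}\right)^{2}} = \frac{9}{\frac{66650896}{7295401}} = 9 \cdot \frac{7295401}{66650896} = \frac{65658609}{66650896}$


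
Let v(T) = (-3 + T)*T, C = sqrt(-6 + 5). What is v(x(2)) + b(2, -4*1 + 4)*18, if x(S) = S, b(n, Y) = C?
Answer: -2 + 18*I ≈ -2.0 + 18.0*I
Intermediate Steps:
C = I (C = sqrt(-1) = I ≈ 1.0*I)
b(n, Y) = I
v(T) = T*(-3 + T)
v(x(2)) + b(2, -4*1 + 4)*18 = 2*(-3 + 2) + I*18 = 2*(-1) + 18*I = -2 + 18*I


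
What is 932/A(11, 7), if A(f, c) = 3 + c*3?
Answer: 233/6 ≈ 38.833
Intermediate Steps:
A(f, c) = 3 + 3*c
932/A(11, 7) = 932/(3 + 3*7) = 932/(3 + 21) = 932/24 = 932*(1/24) = 233/6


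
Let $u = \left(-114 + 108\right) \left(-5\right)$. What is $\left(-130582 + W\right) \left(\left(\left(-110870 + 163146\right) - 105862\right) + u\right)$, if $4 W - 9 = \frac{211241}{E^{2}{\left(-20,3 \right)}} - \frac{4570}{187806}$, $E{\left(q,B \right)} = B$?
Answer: $\frac{627185012809555}{93903} \approx 6.6791 \cdot 10^{9}$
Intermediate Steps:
$u = 30$ ($u = \left(-6\right) \left(-5\right) = 30$)
$W = \frac{6614583067}{1126836}$ ($W = \frac{9}{4} + \frac{\frac{211241}{3^{2}} - \frac{4570}{187806}}{4} = \frac{9}{4} + \frac{\frac{211241}{9} - \frac{2285}{93903}}{4} = \frac{9}{4} + \frac{1}{4} \cdot \frac{6612047686}{281709} = \frac{9}{4} + \frac{3306023843}{563418} = \frac{6614583067}{1126836} \approx 5870.0$)
$\left(-130582 + W\right) \left(\left(\left(-110870 + 163146\right) - 105862\right) + u\right) = \left(-130582 + \frac{6614583067}{1126836}\right) \left(\left(\left(-110870 + 163146\right) - 105862\right) + 30\right) = - \frac{140529915485 \left(\left(52276 - 105862\right) + 30\right)}{1126836} = - \frac{140529915485 \left(-53586 + 30\right)}{1126836} = \left(- \frac{140529915485}{1126836}\right) \left(-53556\right) = \frac{627185012809555}{93903}$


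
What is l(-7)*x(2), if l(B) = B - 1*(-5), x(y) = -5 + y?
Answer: 6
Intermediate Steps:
l(B) = 5 + B (l(B) = B + 5 = 5 + B)
l(-7)*x(2) = (5 - 7)*(-5 + 2) = -2*(-3) = 6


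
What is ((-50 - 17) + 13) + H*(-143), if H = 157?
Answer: -22505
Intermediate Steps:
((-50 - 17) + 13) + H*(-143) = ((-50 - 17) + 13) + 157*(-143) = (-67 + 13) - 22451 = -54 - 22451 = -22505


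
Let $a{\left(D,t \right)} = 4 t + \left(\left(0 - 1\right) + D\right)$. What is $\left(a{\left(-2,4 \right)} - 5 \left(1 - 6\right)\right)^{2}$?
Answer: $1444$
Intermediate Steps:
$a{\left(D,t \right)} = -1 + D + 4 t$ ($a{\left(D,t \right)} = 4 t + \left(-1 + D\right) = -1 + D + 4 t$)
$\left(a{\left(-2,4 \right)} - 5 \left(1 - 6\right)\right)^{2} = \left(\left(-1 - 2 + 4 \cdot 4\right) - 5 \left(1 - 6\right)\right)^{2} = \left(\left(-1 - 2 + 16\right) - -25\right)^{2} = \left(13 + 25\right)^{2} = 38^{2} = 1444$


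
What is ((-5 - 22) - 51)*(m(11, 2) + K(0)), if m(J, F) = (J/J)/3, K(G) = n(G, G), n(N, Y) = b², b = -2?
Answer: -338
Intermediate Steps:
n(N, Y) = 4 (n(N, Y) = (-2)² = 4)
K(G) = 4
m(J, F) = ⅓ (m(J, F) = 1*(⅓) = ⅓)
((-5 - 22) - 51)*(m(11, 2) + K(0)) = ((-5 - 22) - 51)*(⅓ + 4) = (-27 - 51)*(13/3) = -78*13/3 = -338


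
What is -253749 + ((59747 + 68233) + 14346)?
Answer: -111423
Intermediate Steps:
-253749 + ((59747 + 68233) + 14346) = -253749 + (127980 + 14346) = -253749 + 142326 = -111423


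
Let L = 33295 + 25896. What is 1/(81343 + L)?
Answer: 1/140534 ≈ 7.1157e-6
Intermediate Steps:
L = 59191
1/(81343 + L) = 1/(81343 + 59191) = 1/140534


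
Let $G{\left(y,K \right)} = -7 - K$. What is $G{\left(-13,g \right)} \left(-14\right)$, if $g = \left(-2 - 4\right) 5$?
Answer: $-322$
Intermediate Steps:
$g = -30$ ($g = \left(-6\right) 5 = -30$)
$G{\left(-13,g \right)} \left(-14\right) = \left(-7 - -30\right) \left(-14\right) = \left(-7 + 30\right) \left(-14\right) = 23 \left(-14\right) = -322$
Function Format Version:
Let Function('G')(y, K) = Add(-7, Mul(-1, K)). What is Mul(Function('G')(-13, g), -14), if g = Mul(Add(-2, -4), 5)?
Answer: -322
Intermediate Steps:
g = -30 (g = Mul(-6, 5) = -30)
Mul(Function('G')(-13, g), -14) = Mul(Add(-7, Mul(-1, -30)), -14) = Mul(Add(-7, 30), -14) = Mul(23, -14) = -322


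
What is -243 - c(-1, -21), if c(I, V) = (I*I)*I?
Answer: -242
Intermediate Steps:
c(I, V) = I³ (c(I, V) = I²*I = I³)
-243 - c(-1, -21) = -243 - 1*(-1)³ = -243 - 1*(-1) = -243 + 1 = -242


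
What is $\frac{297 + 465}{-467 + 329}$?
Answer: $- \frac{127}{23} \approx -5.5217$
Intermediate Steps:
$\frac{297 + 465}{-467 + 329} = \frac{762}{-138} = 762 \left(- \frac{1}{138}\right) = - \frac{127}{23}$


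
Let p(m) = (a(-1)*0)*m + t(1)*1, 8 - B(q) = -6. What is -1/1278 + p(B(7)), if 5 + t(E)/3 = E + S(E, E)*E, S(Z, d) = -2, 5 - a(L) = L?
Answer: -23005/1278 ≈ -18.001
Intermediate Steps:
a(L) = 5 - L
B(q) = 14 (B(q) = 8 - 1*(-6) = 8 + 6 = 14)
t(E) = -15 - 3*E (t(E) = -15 + 3*(E - 2*E) = -15 + 3*(-E) = -15 - 3*E)
p(m) = -18 (p(m) = ((5 - 1*(-1))*0)*m + (-15 - 3*1)*1 = ((5 + 1)*0)*m + (-15 - 3)*1 = (6*0)*m - 18*1 = 0*m - 18 = 0 - 18 = -18)
-1/1278 + p(B(7)) = -1/1278 - 18 = -23005/1278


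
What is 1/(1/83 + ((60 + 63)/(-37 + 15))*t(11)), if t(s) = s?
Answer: -166/10207 ≈ -0.016263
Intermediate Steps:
1/(1/83 + ((60 + 63)/(-37 + 15))*t(11)) = 1/(1/83 + ((60 + 63)/(-37 + 15))*11) = 1/(1/83 + (123/(-22))*11) = 1/(1/83 + (123*(-1/22))*11) = 1/(1/83 - 123/22*11) = 1/(1/83 - 123/2) = 1/(-10207/166) = -166/10207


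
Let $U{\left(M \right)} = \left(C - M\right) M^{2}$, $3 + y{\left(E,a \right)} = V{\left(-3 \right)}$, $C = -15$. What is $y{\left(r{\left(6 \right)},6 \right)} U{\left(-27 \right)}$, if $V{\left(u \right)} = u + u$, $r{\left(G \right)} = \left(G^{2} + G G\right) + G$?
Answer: $-78732$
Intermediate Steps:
$r{\left(G \right)} = G + 2 G^{2}$ ($r{\left(G \right)} = \left(G^{2} + G^{2}\right) + G = 2 G^{2} + G = G + 2 G^{2}$)
$V{\left(u \right)} = 2 u$
$y{\left(E,a \right)} = -9$ ($y{\left(E,a \right)} = -3 + 2 \left(-3\right) = -3 - 6 = -9$)
$U{\left(M \right)} = M^{2} \left(-15 - M\right)$ ($U{\left(M \right)} = \left(-15 - M\right) M^{2} = M^{2} \left(-15 - M\right)$)
$y{\left(r{\left(6 \right)},6 \right)} U{\left(-27 \right)} = - 9 \left(-27\right)^{2} \left(-15 - -27\right) = - 9 \cdot 729 \left(-15 + 27\right) = - 9 \cdot 729 \cdot 12 = \left(-9\right) 8748 = -78732$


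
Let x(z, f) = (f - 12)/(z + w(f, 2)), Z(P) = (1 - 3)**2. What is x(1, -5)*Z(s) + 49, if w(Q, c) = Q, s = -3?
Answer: 66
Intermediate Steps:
Z(P) = 4 (Z(P) = (-2)**2 = 4)
x(z, f) = (-12 + f)/(f + z) (x(z, f) = (f - 12)/(z + f) = (-12 + f)/(f + z))
x(1, -5)*Z(s) + 49 = ((-12 - 5)/(-5 + 1))*4 + 49 = (-17/(-4))*4 + 49 = -1/4*(-17)*4 + 49 = (17/4)*4 + 49 = 17 + 49 = 66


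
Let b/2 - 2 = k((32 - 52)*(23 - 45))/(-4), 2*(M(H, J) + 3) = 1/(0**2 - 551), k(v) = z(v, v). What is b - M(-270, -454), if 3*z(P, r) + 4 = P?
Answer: -217091/3306 ≈ -65.666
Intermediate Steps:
z(P, r) = -4/3 + P/3
k(v) = -4/3 + v/3
M(H, J) = -3307/1102 (M(H, J) = -3 + 1/(2*(0**2 - 551)) = -3 + 1/(2*(0 - 551)) = -3 + (1/2)/(-551) = -3 + (1/2)*(-1/551) = -3 - 1/1102 = -3307/1102)
b = -206/3 (b = 4 + 2*((-4/3 + ((32 - 52)*(23 - 45))/3)/(-4)) = 4 + 2*(-(-4/3 + (-20*(-22))/3)/4) = 4 + 2*(-(-4/3 + (1/3)*440)/4) = 4 + 2*(-(-4/3 + 440/3)/4) = 4 + 2*(-1/4*436/3) = 4 + 2*(-109/3) = 4 - 218/3 = -206/3 ≈ -68.667)
b - M(-270, -454) = -206/3 - 1*(-3307/1102) = -206/3 + 3307/1102 = -217091/3306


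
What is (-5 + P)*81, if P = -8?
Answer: -1053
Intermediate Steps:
(-5 + P)*81 = (-5 - 8)*81 = -13*81 = -1053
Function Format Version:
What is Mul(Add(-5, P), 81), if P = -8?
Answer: -1053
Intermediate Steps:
Mul(Add(-5, P), 81) = Mul(Add(-5, -8), 81) = Mul(-13, 81) = -1053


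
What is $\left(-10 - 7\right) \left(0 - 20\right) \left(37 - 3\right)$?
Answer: $11560$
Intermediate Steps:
$\left(-10 - 7\right) \left(0 - 20\right) \left(37 - 3\right) = \left(-17\right) \left(-20\right) \left(37 - 3\right) = 340 \cdot 34 = 11560$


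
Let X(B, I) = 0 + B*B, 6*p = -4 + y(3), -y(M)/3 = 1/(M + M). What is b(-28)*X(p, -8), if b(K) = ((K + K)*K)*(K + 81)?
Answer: 46746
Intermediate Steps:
b(K) = 2*K**2*(81 + K) (b(K) = ((2*K)*K)*(81 + K) = (2*K**2)*(81 + K) = 2*K**2*(81 + K))
y(M) = -3/(2*M) (y(M) = -3/(M + M) = -3*1/(2*M) = -3/(2*M))
p = -3/4 (p = (-4 - 3/2/3)/6 = (-4 - 3/2*1/3)/6 = (-4 - 1/2)/6 = (1/6)*(-9/2) = -3/4 ≈ -0.75000)
X(B, I) = B**2 (X(B, I) = 0 + B**2 = B**2)
b(-28)*X(p, -8) = (2*(-28)**2*(81 - 28))*(-3/4)**2 = (2*784*53)*(9/16) = 83104*(9/16) = 46746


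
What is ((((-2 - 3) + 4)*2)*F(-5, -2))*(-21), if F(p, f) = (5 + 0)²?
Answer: 1050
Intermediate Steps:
F(p, f) = 25 (F(p, f) = 5² = 25)
((((-2 - 3) + 4)*2)*F(-5, -2))*(-21) = ((((-2 - 3) + 4)*2)*25)*(-21) = (((-5 + 4)*2)*25)*(-21) = (-1*2*25)*(-21) = -2*25*(-21) = -50*(-21) = 1050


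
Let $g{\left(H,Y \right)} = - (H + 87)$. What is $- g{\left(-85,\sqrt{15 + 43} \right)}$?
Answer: $2$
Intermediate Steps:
$g{\left(H,Y \right)} = -87 - H$ ($g{\left(H,Y \right)} = - (87 + H) = -87 - H$)
$- g{\left(-85,\sqrt{15 + 43} \right)} = - (-87 - -85) = - (-87 + 85) = \left(-1\right) \left(-2\right) = 2$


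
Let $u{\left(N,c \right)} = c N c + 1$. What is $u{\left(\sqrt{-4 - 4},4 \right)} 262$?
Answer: $262 + 8384 i \sqrt{2} \approx 262.0 + 11857.0 i$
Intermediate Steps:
$u{\left(N,c \right)} = 1 + N c^{2}$ ($u{\left(N,c \right)} = N c c + 1 = N c^{2} + 1 = 1 + N c^{2}$)
$u{\left(\sqrt{-4 - 4},4 \right)} 262 = \left(1 + \sqrt{-4 - 4} \cdot 4^{2}\right) 262 = \left(1 + \sqrt{-4 - 4} \cdot 16\right) 262 = \left(1 + \sqrt{-8} \cdot 16\right) 262 = \left(1 + 2 i \sqrt{2} \cdot 16\right) 262 = \left(1 + 32 i \sqrt{2}\right) 262 = 262 + 8384 i \sqrt{2}$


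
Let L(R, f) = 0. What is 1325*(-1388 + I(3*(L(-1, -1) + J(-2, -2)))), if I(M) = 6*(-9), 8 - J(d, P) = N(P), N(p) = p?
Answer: -1910650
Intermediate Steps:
J(d, P) = 8 - P
I(M) = -54
1325*(-1388 + I(3*(L(-1, -1) + J(-2, -2)))) = 1325*(-1388 - 54) = 1325*(-1442) = -1910650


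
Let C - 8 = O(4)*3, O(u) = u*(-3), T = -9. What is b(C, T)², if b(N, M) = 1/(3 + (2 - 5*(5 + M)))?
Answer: 1/625 ≈ 0.0016000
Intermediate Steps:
O(u) = -3*u
C = -28 (C = 8 - 3*4*3 = 8 - 12*3 = 8 - 36 = -28)
b(N, M) = 1/(-20 - 5*M) (b(N, M) = 1/(3 + (2 + (-25 - 5*M))) = 1/(3 + (-23 - 5*M)) = 1/(-20 - 5*M))
b(C, T)² = (-1/(20 + 5*(-9)))² = (-1/(20 - 45))² = (-1/(-25))² = (-1*(-1/25))² = (1/25)² = 1/625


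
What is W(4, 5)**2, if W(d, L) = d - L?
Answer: 1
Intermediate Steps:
W(4, 5)**2 = (4 - 1*5)**2 = (4 - 5)**2 = (-1)**2 = 1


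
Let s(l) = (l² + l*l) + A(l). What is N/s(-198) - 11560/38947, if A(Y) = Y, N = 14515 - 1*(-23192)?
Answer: 140101/756030 ≈ 0.18531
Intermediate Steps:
N = 37707 (N = 14515 + 23192 = 37707)
s(l) = l + 2*l² (s(l) = (l² + l*l) + l = (l² + l²) + l = 2*l² + l = l + 2*l²)
N/s(-198) - 11560/38947 = 37707/((-198*(1 + 2*(-198)))) - 11560/38947 = 37707/((-198*(1 - 396))) - 11560*1/38947 = 37707/((-198*(-395))) - 680/2291 = 37707/78210 - 680/2291 = 37707*(1/78210) - 680/2291 = 12569/26070 - 680/2291 = 140101/756030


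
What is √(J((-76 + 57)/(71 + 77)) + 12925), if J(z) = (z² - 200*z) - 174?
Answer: √279860665/148 ≈ 113.03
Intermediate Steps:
J(z) = -174 + z² - 200*z
√(J((-76 + 57)/(71 + 77)) + 12925) = √((-174 + ((-76 + 57)/(71 + 77))² - 200*(-76 + 57)/(71 + 77)) + 12925) = √((-174 + (-19/148)² - (-3800)/148) + 12925) = √((-174 + (-19*1/148)² - (-3800)/148) + 12925) = √((-174 + (-19/148)² - 200*(-19/148)) + 12925) = √((-174 + 361/21904 + 950/37) + 12925) = √(-3248535/21904 + 12925) = √(279860665/21904) = √279860665/148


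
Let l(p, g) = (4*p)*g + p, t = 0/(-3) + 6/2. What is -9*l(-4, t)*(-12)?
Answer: -5616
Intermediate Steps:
t = 3 (t = 0*(-⅓) + 6*(½) = 0 + 3 = 3)
l(p, g) = p + 4*g*p (l(p, g) = 4*g*p + p = p + 4*g*p)
-9*l(-4, t)*(-12) = -(-36)*(1 + 4*3)*(-12) = -(-36)*(1 + 12)*(-12) = -(-36)*13*(-12) = -9*(-52)*(-12) = 468*(-12) = -5616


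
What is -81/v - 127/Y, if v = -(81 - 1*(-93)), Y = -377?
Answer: 605/754 ≈ 0.80239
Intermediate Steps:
v = -174 (v = -(81 + 93) = -1*174 = -174)
-81/v - 127/Y = -81/(-174) - 127/(-377) = -81*(-1/174) - 127*(-1/377) = 27/58 + 127/377 = 605/754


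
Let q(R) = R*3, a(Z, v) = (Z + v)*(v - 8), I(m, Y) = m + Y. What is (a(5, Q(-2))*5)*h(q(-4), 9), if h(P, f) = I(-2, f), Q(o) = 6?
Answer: -770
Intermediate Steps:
I(m, Y) = Y + m
a(Z, v) = (-8 + v)*(Z + v) (a(Z, v) = (Z + v)*(-8 + v) = (-8 + v)*(Z + v))
q(R) = 3*R
h(P, f) = -2 + f (h(P, f) = f - 2 = -2 + f)
(a(5, Q(-2))*5)*h(q(-4), 9) = ((6² - 8*5 - 8*6 + 5*6)*5)*(-2 + 9) = ((36 - 40 - 48 + 30)*5)*7 = -22*5*7 = -110*7 = -770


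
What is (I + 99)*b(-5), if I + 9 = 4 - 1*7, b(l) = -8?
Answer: -696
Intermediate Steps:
I = -12 (I = -9 + (4 - 1*7) = -9 + (4 - 7) = -9 - 3 = -12)
(I + 99)*b(-5) = (-12 + 99)*(-8) = 87*(-8) = -696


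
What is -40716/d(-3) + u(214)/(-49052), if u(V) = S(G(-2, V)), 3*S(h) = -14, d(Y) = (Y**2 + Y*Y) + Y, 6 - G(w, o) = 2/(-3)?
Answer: -998600581/367890 ≈ -2714.4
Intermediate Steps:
G(w, o) = 20/3 (G(w, o) = 6 - 2/(-3) = 6 - 2*(-1)/3 = 6 - 1*(-2/3) = 6 + 2/3 = 20/3)
d(Y) = Y + 2*Y**2 (d(Y) = (Y**2 + Y**2) + Y = 2*Y**2 + Y = Y + 2*Y**2)
S(h) = -14/3 (S(h) = (1/3)*(-14) = -14/3)
u(V) = -14/3
-40716/d(-3) + u(214)/(-49052) = -40716*(-1/(3*(1 + 2*(-3)))) - 14/3/(-49052) = -40716*(-1/(3*(1 - 6))) - 14/3*(-1/49052) = -40716/((-3*(-5))) + 7/73578 = -40716/15 + 7/73578 = -40716*1/15 + 7/73578 = -13572/5 + 7/73578 = -998600581/367890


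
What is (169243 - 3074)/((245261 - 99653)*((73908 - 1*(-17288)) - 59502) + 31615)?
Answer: 166169/4614931567 ≈ 3.6007e-5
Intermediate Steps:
(169243 - 3074)/((245261 - 99653)*((73908 - 1*(-17288)) - 59502) + 31615) = 166169/(145608*((73908 + 17288) - 59502) + 31615) = 166169/(145608*(91196 - 59502) + 31615) = 166169/(145608*31694 + 31615) = 166169/(4614899952 + 31615) = 166169/4614931567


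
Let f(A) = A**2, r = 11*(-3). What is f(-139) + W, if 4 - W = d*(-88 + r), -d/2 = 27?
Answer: 12791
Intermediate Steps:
d = -54 (d = -2*27 = -54)
r = -33
W = -6530 (W = 4 - (-54)*(-88 - 33) = 4 - (-54)*(-121) = 4 - 1*6534 = 4 - 6534 = -6530)
f(-139) + W = (-139)**2 - 6530 = 19321 - 6530 = 12791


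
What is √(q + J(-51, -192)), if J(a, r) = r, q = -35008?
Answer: 40*I*√22 ≈ 187.62*I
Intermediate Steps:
√(q + J(-51, -192)) = √(-35008 - 192) = √(-35200) = 40*I*√22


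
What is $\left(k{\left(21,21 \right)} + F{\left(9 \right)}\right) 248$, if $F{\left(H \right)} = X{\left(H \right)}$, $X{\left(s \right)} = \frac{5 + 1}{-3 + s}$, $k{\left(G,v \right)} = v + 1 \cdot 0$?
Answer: $5456$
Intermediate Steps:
$k{\left(G,v \right)} = v$ ($k{\left(G,v \right)} = v + 0 = v$)
$X{\left(s \right)} = \frac{6}{-3 + s}$
$F{\left(H \right)} = \frac{6}{-3 + H}$
$\left(k{\left(21,21 \right)} + F{\left(9 \right)}\right) 248 = \left(21 + \frac{6}{-3 + 9}\right) 248 = \left(21 + \frac{6}{6}\right) 248 = \left(21 + 6 \cdot \frac{1}{6}\right) 248 = \left(21 + 1\right) 248 = 22 \cdot 248 = 5456$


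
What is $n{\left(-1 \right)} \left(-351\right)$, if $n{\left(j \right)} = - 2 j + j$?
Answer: $-351$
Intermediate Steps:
$n{\left(j \right)} = - j$
$n{\left(-1 \right)} \left(-351\right) = \left(-1\right) \left(-1\right) \left(-351\right) = 1 \left(-351\right) = -351$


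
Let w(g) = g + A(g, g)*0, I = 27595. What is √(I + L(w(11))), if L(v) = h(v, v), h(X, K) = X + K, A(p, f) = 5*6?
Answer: √27617 ≈ 166.18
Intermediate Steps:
A(p, f) = 30
w(g) = g (w(g) = g + 30*0 = g + 0 = g)
h(X, K) = K + X
L(v) = 2*v (L(v) = v + v = 2*v)
√(I + L(w(11))) = √(27595 + 2*11) = √(27595 + 22) = √27617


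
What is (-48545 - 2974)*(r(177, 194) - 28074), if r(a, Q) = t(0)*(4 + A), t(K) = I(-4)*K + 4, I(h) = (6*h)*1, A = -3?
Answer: 1446138330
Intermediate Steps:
I(h) = 6*h
t(K) = 4 - 24*K (t(K) = (6*(-4))*K + 4 = -24*K + 4 = 4 - 24*K)
r(a, Q) = 4 (r(a, Q) = (4 - 24*0)*(4 - 3) = (4 + 0)*1 = 4*1 = 4)
(-48545 - 2974)*(r(177, 194) - 28074) = (-48545 - 2974)*(4 - 28074) = -51519*(-28070) = 1446138330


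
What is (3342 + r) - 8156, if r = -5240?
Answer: -10054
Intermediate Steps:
(3342 + r) - 8156 = (3342 - 5240) - 8156 = -1898 - 8156 = -10054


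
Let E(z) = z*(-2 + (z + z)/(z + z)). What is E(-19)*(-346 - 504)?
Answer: -16150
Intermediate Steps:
E(z) = -z (E(z) = z*(-2 + (2*z)/((2*z))) = z*(-2 + (2*z)*(1/(2*z))) = z*(-2 + 1) = z*(-1) = -z)
E(-19)*(-346 - 504) = (-1*(-19))*(-346 - 504) = 19*(-850) = -16150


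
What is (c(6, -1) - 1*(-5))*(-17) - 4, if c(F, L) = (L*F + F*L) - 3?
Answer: 166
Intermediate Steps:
c(F, L) = -3 + 2*F*L (c(F, L) = (F*L + F*L) - 3 = 2*F*L - 3 = -3 + 2*F*L)
(c(6, -1) - 1*(-5))*(-17) - 4 = ((-3 + 2*6*(-1)) - 1*(-5))*(-17) - 4 = ((-3 - 12) + 5)*(-17) - 4 = (-15 + 5)*(-17) - 4 = -10*(-17) - 4 = 170 - 4 = 166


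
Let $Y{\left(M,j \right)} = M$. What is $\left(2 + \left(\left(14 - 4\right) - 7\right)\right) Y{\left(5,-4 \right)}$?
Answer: $25$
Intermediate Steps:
$\left(2 + \left(\left(14 - 4\right) - 7\right)\right) Y{\left(5,-4 \right)} = \left(2 + \left(\left(14 - 4\right) - 7\right)\right) 5 = \left(2 + \left(10 - 7\right)\right) 5 = \left(2 + 3\right) 5 = 5 \cdot 5 = 25$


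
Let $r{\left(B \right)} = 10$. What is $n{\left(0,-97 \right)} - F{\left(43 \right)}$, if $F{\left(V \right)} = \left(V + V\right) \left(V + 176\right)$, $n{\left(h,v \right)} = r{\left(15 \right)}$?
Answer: $-18824$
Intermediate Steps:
$n{\left(h,v \right)} = 10$
$F{\left(V \right)} = 2 V \left(176 + V\right)$
$n{\left(0,-97 \right)} - F{\left(43 \right)} = 10 - 2 \cdot 43 \left(176 + 43\right) = 10 - 2 \cdot 43 \cdot 219 = 10 - 18834 = -18824$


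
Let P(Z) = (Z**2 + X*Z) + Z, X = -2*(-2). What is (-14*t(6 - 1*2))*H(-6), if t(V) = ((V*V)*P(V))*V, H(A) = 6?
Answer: -193536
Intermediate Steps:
X = 4
P(Z) = Z**2 + 5*Z (P(Z) = (Z**2 + 4*Z) + Z = Z**2 + 5*Z)
t(V) = V**4*(5 + V) (t(V) = ((V*V)*(V*(5 + V)))*V = (V**2*(V*(5 + V)))*V = (V**3*(5 + V))*V = V**4*(5 + V))
(-14*t(6 - 1*2))*H(-6) = -14*(6 - 1*2)**4*(5 + (6 - 1*2))*6 = -14*(6 - 2)**4*(5 + (6 - 2))*6 = -14*4**4*(5 + 4)*6 = -3584*9*6 = -14*2304*6 = -32256*6 = -193536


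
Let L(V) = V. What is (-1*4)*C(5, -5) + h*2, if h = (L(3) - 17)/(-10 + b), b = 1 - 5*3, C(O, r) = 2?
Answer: -41/6 ≈ -6.8333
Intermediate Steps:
b = -14 (b = 1 - 15 = -14)
h = 7/12 (h = (3 - 17)/(-10 - 14) = -14/(-24) = -14*(-1/24) = 7/12 ≈ 0.58333)
(-1*4)*C(5, -5) + h*2 = -1*4*2 + (7/12)*2 = -4*2 + 7/6 = -8 + 7/6 = -41/6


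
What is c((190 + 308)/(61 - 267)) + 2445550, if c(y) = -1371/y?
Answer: 203027721/83 ≈ 2.4461e+6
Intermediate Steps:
c((190 + 308)/(61 - 267)) + 2445550 = -1371*(61 - 267)/(190 + 308) + 2445550 = -1371/(498/(-206)) + 2445550 = -1371/(498*(-1/206)) + 2445550 = -1371/(-249/103) + 2445550 = -1371*(-103/249) + 2445550 = 47071/83 + 2445550 = 203027721/83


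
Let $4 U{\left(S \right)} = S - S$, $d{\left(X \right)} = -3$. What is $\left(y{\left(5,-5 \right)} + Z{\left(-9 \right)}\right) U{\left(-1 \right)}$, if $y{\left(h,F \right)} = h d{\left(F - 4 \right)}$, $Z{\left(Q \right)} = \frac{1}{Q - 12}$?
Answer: $0$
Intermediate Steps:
$Z{\left(Q \right)} = \frac{1}{-12 + Q}$
$U{\left(S \right)} = 0$ ($U{\left(S \right)} = \frac{S - S}{4} = \frac{1}{4} \cdot 0 = 0$)
$y{\left(h,F \right)} = - 3 h$ ($y{\left(h,F \right)} = h \left(-3\right) = - 3 h$)
$\left(y{\left(5,-5 \right)} + Z{\left(-9 \right)}\right) U{\left(-1 \right)} = \left(\left(-3\right) 5 + \frac{1}{-12 - 9}\right) 0 = \left(-15 + \frac{1}{-21}\right) 0 = \left(-15 - \frac{1}{21}\right) 0 = \left(- \frac{316}{21}\right) 0 = 0$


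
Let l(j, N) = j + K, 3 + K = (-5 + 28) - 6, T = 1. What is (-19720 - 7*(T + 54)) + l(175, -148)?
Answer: -19916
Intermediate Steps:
K = 14 (K = -3 + ((-5 + 28) - 6) = -3 + (23 - 6) = -3 + 17 = 14)
l(j, N) = 14 + j (l(j, N) = j + 14 = 14 + j)
(-19720 - 7*(T + 54)) + l(175, -148) = (-19720 - 7*(1 + 54)) + (14 + 175) = (-19720 - 7*55) + 189 = (-19720 - 385) + 189 = -20105 + 189 = -19916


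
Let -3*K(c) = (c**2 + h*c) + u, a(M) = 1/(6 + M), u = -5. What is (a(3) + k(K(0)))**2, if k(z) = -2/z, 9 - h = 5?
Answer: 2401/2025 ≈ 1.1857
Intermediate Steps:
h = 4 (h = 9 - 1*5 = 9 - 5 = 4)
K(c) = 5/3 - 4*c/3 - c**2/3 (K(c) = -((c**2 + 4*c) - 5)/3 = -(-5 + c**2 + 4*c)/3 = 5/3 - 4*c/3 - c**2/3)
(a(3) + k(K(0)))**2 = (1/(6 + 3) - 2/(5/3 - 4/3*0 - 1/3*0**2))**2 = (1/9 - 2/(5/3 + 0 - 1/3*0))**2 = (1/9 - 2/(5/3 + 0 + 0))**2 = (1/9 - 2/5/3)**2 = (1/9 - 2*3/5)**2 = (1/9 - 6/5)**2 = (-49/45)**2 = 2401/2025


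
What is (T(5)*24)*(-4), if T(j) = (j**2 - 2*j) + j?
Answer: -1920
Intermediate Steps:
T(j) = j**2 - j
(T(5)*24)*(-4) = ((5*(-1 + 5))*24)*(-4) = ((5*4)*24)*(-4) = (20*24)*(-4) = 480*(-4) = -1920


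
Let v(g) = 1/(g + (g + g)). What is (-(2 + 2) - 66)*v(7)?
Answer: -10/3 ≈ -3.3333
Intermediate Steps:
v(g) = 1/(3*g) (v(g) = 1/(g + 2*g) = 1/(3*g))
(-(2 + 2) - 66)*v(7) = (-(2 + 2) - 66)*((⅓)/7) = (-1*4 - 66)*((⅓)*(⅐)) = (-4 - 66)*(1/21) = -70*1/21 = -10/3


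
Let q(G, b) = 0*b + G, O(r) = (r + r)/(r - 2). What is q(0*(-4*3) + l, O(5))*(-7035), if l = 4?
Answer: -28140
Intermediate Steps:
O(r) = 2*r/(-2 + r) (O(r) = (2*r)/(-2 + r) = 2*r/(-2 + r))
q(G, b) = G (q(G, b) = 0 + G = G)
q(0*(-4*3) + l, O(5))*(-7035) = (0*(-4*3) + 4)*(-7035) = (0*(-12) + 4)*(-7035) = (0 + 4)*(-7035) = 4*(-7035) = -28140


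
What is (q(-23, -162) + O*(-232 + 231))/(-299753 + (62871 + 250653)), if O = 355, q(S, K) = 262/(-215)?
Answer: -76587/2960765 ≈ -0.025867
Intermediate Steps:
q(S, K) = -262/215 (q(S, K) = 262*(-1/215) = -262/215)
(q(-23, -162) + O*(-232 + 231))/(-299753 + (62871 + 250653)) = (-262/215 + 355*(-232 + 231))/(-299753 + (62871 + 250653)) = (-262/215 + 355*(-1))/(-299753 + 313524) = (-262/215 - 355)/13771 = -76587/215*1/13771 = -76587/2960765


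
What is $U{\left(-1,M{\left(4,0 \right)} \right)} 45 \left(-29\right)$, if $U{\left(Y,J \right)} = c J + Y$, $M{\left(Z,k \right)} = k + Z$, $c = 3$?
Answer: $-14355$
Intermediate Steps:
$M{\left(Z,k \right)} = Z + k$
$U{\left(Y,J \right)} = Y + 3 J$ ($U{\left(Y,J \right)} = 3 J + Y = Y + 3 J$)
$U{\left(-1,M{\left(4,0 \right)} \right)} 45 \left(-29\right) = \left(-1 + 3 \left(4 + 0\right)\right) 45 \left(-29\right) = \left(-1 + 3 \cdot 4\right) 45 \left(-29\right) = \left(-1 + 12\right) 45 \left(-29\right) = 11 \cdot 45 \left(-29\right) = 495 \left(-29\right) = -14355$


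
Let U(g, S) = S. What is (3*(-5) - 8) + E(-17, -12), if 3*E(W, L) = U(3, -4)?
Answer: -73/3 ≈ -24.333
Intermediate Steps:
E(W, L) = -4/3 (E(W, L) = (1/3)*(-4) = -4/3)
(3*(-5) - 8) + E(-17, -12) = (3*(-5) - 8) - 4/3 = (-15 - 8) - 4/3 = -23 - 4/3 = -73/3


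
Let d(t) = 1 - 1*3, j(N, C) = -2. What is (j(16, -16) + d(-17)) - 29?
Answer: -33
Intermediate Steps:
d(t) = -2 (d(t) = 1 - 3 = -2)
(j(16, -16) + d(-17)) - 29 = (-2 - 2) - 29 = -4 - 29 = -33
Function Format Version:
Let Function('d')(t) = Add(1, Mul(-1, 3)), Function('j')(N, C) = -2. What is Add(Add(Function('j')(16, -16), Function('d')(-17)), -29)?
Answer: -33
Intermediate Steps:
Function('d')(t) = -2 (Function('d')(t) = Add(1, -3) = -2)
Add(Add(Function('j')(16, -16), Function('d')(-17)), -29) = Add(Add(-2, -2), -29) = Add(-4, -29) = -33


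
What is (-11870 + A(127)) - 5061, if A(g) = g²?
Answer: -802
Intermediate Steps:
(-11870 + A(127)) - 5061 = (-11870 + 127²) - 5061 = (-11870 + 16129) - 5061 = 4259 - 5061 = -802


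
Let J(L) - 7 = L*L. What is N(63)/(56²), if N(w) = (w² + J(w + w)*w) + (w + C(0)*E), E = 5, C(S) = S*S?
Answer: 143523/448 ≈ 320.36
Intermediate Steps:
C(S) = S²
J(L) = 7 + L² (J(L) = 7 + L*L = 7 + L²)
N(w) = w + w² + w*(7 + 4*w²) (N(w) = (w² + (7 + (w + w)²)*w) + (w + 0²*5) = (w² + (7 + (2*w)²)*w) + (w + 0*5) = (w² + (7 + 4*w²)*w) + (w + 0) = (w² + w*(7 + 4*w²)) + w = w + w² + w*(7 + 4*w²))
N(63)/(56²) = (63*(8 + 63 + 4*63²))/(56²) = (63*(8 + 63 + 4*3969))/3136 = (63*(8 + 63 + 15876))*(1/3136) = (63*15947)*(1/3136) = 1004661*(1/3136) = 143523/448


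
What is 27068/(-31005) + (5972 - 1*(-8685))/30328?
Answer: -366478019/940319640 ≈ -0.38974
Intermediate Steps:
27068/(-31005) + (5972 - 1*(-8685))/30328 = 27068*(-1/31005) + (5972 + 8685)*(1/30328) = -27068/31005 + 14657*(1/30328) = -27068/31005 + 14657/30328 = -366478019/940319640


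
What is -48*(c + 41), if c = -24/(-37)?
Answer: -73968/37 ≈ -1999.1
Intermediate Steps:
c = 24/37 (c = -24*(-1/37) = 24/37 ≈ 0.64865)
-48*(c + 41) = -48*(24/37 + 41) = -48*1541/37 = -73968/37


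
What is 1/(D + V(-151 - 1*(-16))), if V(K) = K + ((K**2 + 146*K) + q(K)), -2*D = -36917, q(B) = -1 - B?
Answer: 2/33945 ≈ 5.8919e-5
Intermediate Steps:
D = 36917/2 (D = -1/2*(-36917) = 36917/2 ≈ 18459.)
V(K) = -1 + K**2 + 146*K (V(K) = K + ((K**2 + 146*K) + (-1 - K)) = K + (-1 + K**2 + 145*K) = -1 + K**2 + 146*K)
1/(D + V(-151 - 1*(-16))) = 1/(36917/2 + (-1 + (-151 - 1*(-16))**2 + 146*(-151 - 1*(-16)))) = 1/(36917/2 + (-1 + (-151 + 16)**2 + 146*(-151 + 16))) = 1/(36917/2 + (-1 + (-135)**2 + 146*(-135))) = 1/(36917/2 + (-1 + 18225 - 19710)) = 1/(36917/2 - 1486) = 1/(33945/2) = 2/33945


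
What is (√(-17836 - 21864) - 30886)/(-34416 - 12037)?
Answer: 30886/46453 - 10*I*√397/46453 ≈ 0.66489 - 0.0042893*I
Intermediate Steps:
(√(-17836 - 21864) - 30886)/(-34416 - 12037) = (√(-39700) - 30886)/(-46453) = (10*I*√397 - 30886)*(-1/46453) = (-30886 + 10*I*√397)*(-1/46453) = 30886/46453 - 10*I*√397/46453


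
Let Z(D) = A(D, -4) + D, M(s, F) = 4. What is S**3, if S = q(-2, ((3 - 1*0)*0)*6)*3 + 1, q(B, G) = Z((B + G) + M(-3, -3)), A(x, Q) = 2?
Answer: 2197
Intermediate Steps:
Z(D) = 2 + D
q(B, G) = 6 + B + G (q(B, G) = 2 + ((B + G) + 4) = 2 + (4 + B + G) = 6 + B + G)
S = 13 (S = (6 - 2 + ((3 - 1*0)*0)*6)*3 + 1 = (6 - 2 + ((3 + 0)*0)*6)*3 + 1 = (6 - 2 + (3*0)*6)*3 + 1 = (6 - 2 + 0*6)*3 + 1 = (6 - 2 + 0)*3 + 1 = 4*3 + 1 = 12 + 1 = 13)
S**3 = 13**3 = 2197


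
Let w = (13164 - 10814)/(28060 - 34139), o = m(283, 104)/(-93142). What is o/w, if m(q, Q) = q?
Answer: 1720357/218883700 ≈ 0.0078597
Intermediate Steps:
o = -283/93142 (o = 283/(-93142) = 283*(-1/93142) = -283/93142 ≈ -0.0030384)
w = -2350/6079 (w = 2350/(-6079) = 2350*(-1/6079) = -2350/6079 ≈ -0.38658)
o/w = -283/(93142*(-2350/6079)) = -283/93142*(-6079/2350) = 1720357/218883700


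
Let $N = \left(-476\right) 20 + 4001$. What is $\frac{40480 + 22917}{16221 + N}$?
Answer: $\frac{63397}{10702} \approx 5.9238$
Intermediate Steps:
$N = -5519$ ($N = -9520 + 4001 = -5519$)
$\frac{40480 + 22917}{16221 + N} = \frac{40480 + 22917}{16221 - 5519} = \frac{63397}{10702}$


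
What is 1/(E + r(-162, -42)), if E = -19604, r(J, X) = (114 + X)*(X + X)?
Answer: -1/25652 ≈ -3.8983e-5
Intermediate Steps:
r(J, X) = 2*X*(114 + X) (r(J, X) = (114 + X)*(2*X) = 2*X*(114 + X))
1/(E + r(-162, -42)) = 1/(-19604 + 2*(-42)*(114 - 42)) = 1/(-19604 + 2*(-42)*72) = 1/(-19604 - 6048) = 1/(-25652) = -1/25652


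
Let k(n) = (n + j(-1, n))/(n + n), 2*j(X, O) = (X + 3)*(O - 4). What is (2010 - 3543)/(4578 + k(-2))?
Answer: -1533/4580 ≈ -0.33472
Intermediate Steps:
j(X, O) = (-4 + O)*(3 + X)/2 (j(X, O) = ((X + 3)*(O - 4))/2 = ((3 + X)*(-4 + O))/2 = ((-4 + O)*(3 + X))/2 = (-4 + O)*(3 + X)/2)
k(n) = (-4 + 2*n)/(2*n) (k(n) = (n + (-6 - 2*(-1) + 3*n/2 + (½)*n*(-1)))/(n + n) = (n + (-6 + 2 + 3*n/2 - n/2))/((2*n)) = (n + (-4 + n))*(1/(2*n)) = (-4 + 2*n)*(1/(2*n)) = (-4 + 2*n)/(2*n))
(2010 - 3543)/(4578 + k(-2)) = (2010 - 3543)/(4578 + (-2 - 2)/(-2)) = -1533/(4578 - ½*(-4)) = -1533/(4578 + 2) = -1533/4580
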